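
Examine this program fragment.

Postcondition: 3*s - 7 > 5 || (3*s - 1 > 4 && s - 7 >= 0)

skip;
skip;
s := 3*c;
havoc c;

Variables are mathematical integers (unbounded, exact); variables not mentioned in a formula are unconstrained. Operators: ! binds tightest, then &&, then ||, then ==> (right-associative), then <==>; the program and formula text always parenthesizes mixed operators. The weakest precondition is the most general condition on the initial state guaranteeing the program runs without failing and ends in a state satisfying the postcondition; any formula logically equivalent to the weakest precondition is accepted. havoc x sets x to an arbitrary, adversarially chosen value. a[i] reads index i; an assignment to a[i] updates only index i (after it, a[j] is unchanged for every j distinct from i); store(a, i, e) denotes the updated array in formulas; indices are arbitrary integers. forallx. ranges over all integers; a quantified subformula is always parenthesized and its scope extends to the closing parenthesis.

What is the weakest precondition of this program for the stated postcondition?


Working backward. After the program, the postcondition 3*s - 7 > 5 || (3*s - 1 > 4 && s - 7 >= 0) must hold; in canonical form it is 3*s > 12 || (3*s > 5 && s >= 7).
Before havoc c: 3*s > 12 || (3*s > 5 && s >= 7)
Before s := 3*c: 9*c > 12 || (9*c > 5 && 3*c >= 7)
Before skip: 9*c > 12 || (9*c > 5 && 3*c >= 7)
Before skip: 9*c > 12 || (9*c > 5 && 3*c >= 7)
Answer: WP = 9*c > 12 || (9*c > 5 && 3*c >= 7)


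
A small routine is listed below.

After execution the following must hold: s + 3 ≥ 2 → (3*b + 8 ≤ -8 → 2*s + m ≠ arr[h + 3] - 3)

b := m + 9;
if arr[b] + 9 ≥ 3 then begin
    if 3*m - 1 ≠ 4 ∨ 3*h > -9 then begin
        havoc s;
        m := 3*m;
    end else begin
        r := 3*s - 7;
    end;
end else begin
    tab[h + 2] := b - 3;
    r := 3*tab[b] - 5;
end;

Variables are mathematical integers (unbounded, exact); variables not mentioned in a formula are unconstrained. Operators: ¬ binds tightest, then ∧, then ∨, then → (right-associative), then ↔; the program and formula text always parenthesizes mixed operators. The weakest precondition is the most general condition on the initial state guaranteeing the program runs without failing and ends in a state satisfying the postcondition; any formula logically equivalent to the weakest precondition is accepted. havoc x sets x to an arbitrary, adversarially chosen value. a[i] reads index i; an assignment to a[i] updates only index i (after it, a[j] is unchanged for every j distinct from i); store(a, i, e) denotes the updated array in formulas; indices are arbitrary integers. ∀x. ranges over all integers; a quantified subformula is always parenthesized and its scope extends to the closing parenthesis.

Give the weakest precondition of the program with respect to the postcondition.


Working backward. After the program, the postcondition s + 3 ≥ 2 → (3*b + 8 ≤ -8 → 2*s + m ≠ arr[h + 3] - 3) must hold; in canonical form it is s ≥ -1 → (3*b ≤ -16 → m + 2*s ≠ arr[h + 3] - 3).
Then branch requires ((3*m ≠ 5 ∨ 3*h > -9) → (∀s_1. (s_1 ≥ -1 → (3*b ≤ -16 → 3*m + 2*s_1 ≠ arr[h + 3] - 3)))) ∧ ((¬(3*m ≠ 5 ∨ 3*h > -9)) → (s ≥ -1 → (3*b ≤ -16 → m + 2*s ≠ arr[h + 3] - 3))); else branch requires s ≥ -1 → (3*b ≤ -16 → m + 2*s ≠ arr[h + 3] - 3).
Before the if: (arr[b] ≥ -6 → (((3*m ≠ 5 ∨ 3*h > -9) → (∀s_1. (s_1 ≥ -1 → (3*b ≤ -16 → 3*m + 2*s_1 ≠ arr[h + 3] - 3)))) ∧ ((¬(3*m ≠ 5 ∨ 3*h > -9)) → (s ≥ -1 → (3*b ≤ -16 → m + 2*s ≠ arr[h + 3] - 3))))) ∧ ((¬(arr[b] ≥ -6)) → (s ≥ -1 → (3*b ≤ -16 → m + 2*s ≠ arr[h + 3] - 3)))
Before b := m + 9: (arr[m + 9] ≥ -6 → (((3*m ≠ 5 ∨ 3*h > -9) → (∀s_1. (s_1 ≥ -1 → (3*m ≤ -43 → 3*m + 2*s_1 ≠ arr[h + 3] - 3)))) ∧ ((¬(3*m ≠ 5 ∨ 3*h > -9)) → (s ≥ -1 → (3*m ≤ -43 → m + 2*s ≠ arr[h + 3] - 3))))) ∧ ((¬(arr[m + 9] ≥ -6)) → (s ≥ -1 → (3*m ≤ -43 → m + 2*s ≠ arr[h + 3] - 3)))
Answer: WP = (arr[m + 9] ≥ -6 → (((3*m ≠ 5 ∨ 3*h > -9) → (∀s_1. (s_1 ≥ -1 → (3*m ≤ -43 → 3*m + 2*s_1 ≠ arr[h + 3] - 3)))) ∧ ((¬(3*m ≠ 5 ∨ 3*h > -9)) → (s ≥ -1 → (3*m ≤ -43 → m + 2*s ≠ arr[h + 3] - 3))))) ∧ ((¬(arr[m + 9] ≥ -6)) → (s ≥ -1 → (3*m ≤ -43 → m + 2*s ≠ arr[h + 3] - 3)))


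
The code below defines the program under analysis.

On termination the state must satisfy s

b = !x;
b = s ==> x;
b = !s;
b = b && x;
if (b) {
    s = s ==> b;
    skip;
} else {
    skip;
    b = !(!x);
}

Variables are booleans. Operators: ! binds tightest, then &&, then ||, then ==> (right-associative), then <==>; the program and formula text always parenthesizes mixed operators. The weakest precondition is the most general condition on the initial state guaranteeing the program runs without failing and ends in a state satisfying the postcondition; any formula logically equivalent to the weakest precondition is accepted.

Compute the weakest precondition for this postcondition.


Working backward. After the program, s must hold.
Then branch requires s ==> b; else branch requires s.
Before the if: (b ==> (s ==> b)) && ((!b) ==> s)
Before b := b && x: ((b && x) ==> (s ==> (b && x))) && ((!(b && x)) ==> s)
Before b := !s: (((!s) && x) ==> (s ==> ((!s) && x))) && ((!((!s) && x)) ==> s)
Before b := s ==> x: (((!s) && x) ==> (s ==> ((!s) && x))) && ((!((!s) && x)) ==> s)
Before b := !x: (((!s) && x) ==> (s ==> ((!s) && x))) && ((!((!s) && x)) ==> s)
Answer: WP = (((!s) && x) ==> (s ==> ((!s) && x))) && ((!((!s) && x)) ==> s)


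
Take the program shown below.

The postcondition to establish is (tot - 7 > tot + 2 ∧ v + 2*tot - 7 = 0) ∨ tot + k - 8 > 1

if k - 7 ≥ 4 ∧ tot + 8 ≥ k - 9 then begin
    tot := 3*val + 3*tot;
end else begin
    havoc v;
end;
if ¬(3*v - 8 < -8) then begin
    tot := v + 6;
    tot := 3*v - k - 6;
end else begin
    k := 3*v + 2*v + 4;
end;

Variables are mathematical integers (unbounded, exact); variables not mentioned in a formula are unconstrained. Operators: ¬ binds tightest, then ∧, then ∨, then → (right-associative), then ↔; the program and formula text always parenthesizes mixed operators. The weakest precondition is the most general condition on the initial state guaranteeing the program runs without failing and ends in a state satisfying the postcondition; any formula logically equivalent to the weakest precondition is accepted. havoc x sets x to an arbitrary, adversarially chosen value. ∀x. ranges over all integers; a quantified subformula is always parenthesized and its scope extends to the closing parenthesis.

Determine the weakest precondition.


Working backward. After the program, the postcondition (tot - 7 > tot + 2 ∧ v + 2*tot - 7 = 0) ∨ tot + k - 8 > 1 must hold; in canonical form it is k + tot > 9.
Then branch requires 3*v > 15; else branch requires tot + 5*v > 5.
Before the if: ((¬(3*v < 0)) → 3*v > 15) ∧ (3*v < 0 → tot + 5*v > 5)
Then branch requires ((¬(3*v < 0)) → 3*v > 15) ∧ (3*v < 0 → 3*tot + 5*v + 3*val > 5); else branch requires ∀v_1. (((¬(3*v_1 < 0)) → 3*v_1 > 15) ∧ (3*v_1 < 0 → tot + 5*v_1 > 5)).
Before the if: ((k ≥ 11 ∧ tot ≥ k - 17) → (((¬(3*v < 0)) → 3*v > 15) ∧ (3*v < 0 → 3*tot + 5*v + 3*val > 5))) ∧ ((¬(k ≥ 11 ∧ tot ≥ k - 17)) → (∀v_1. (((¬(3*v_1 < 0)) → 3*v_1 > 15) ∧ (3*v_1 < 0 → tot + 5*v_1 > 5))))
Answer: WP = ((k ≥ 11 ∧ tot ≥ k - 17) → (((¬(3*v < 0)) → 3*v > 15) ∧ (3*v < 0 → 3*tot + 5*v + 3*val > 5))) ∧ ((¬(k ≥ 11 ∧ tot ≥ k - 17)) → (∀v_1. (((¬(3*v_1 < 0)) → 3*v_1 > 15) ∧ (3*v_1 < 0 → tot + 5*v_1 > 5))))


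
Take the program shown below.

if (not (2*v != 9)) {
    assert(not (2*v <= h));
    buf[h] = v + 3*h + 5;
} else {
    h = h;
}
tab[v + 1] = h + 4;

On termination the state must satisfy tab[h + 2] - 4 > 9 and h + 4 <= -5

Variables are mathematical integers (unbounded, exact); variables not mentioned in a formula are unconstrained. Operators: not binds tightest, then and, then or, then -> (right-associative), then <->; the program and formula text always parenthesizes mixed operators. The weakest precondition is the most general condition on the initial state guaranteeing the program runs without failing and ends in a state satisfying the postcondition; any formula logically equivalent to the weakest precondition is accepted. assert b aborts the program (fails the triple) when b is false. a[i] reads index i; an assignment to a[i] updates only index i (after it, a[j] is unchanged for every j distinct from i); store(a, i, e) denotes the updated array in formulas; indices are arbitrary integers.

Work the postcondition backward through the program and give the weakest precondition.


Working backward. After the program, the postcondition tab[h + 2] - 4 > 9 and h + 4 <= -5 must hold; in canonical form it is tab[h + 2] > 13 and h <= -9.
Before tab[v + 1] := h + 4: store(tab, v + 1, h + 4)[h + 2] > 13 and h <= -9
Then branch requires (not (2*v <= h)) and store(tab, v + 1, h + 4)[h + 2] > 13 and h <= -9; else branch requires store(tab, v + 1, h + 4)[h + 2] > 13 and h <= -9.
Before the if: ((not (2*v != 9)) -> ((not (2*v <= h)) and store(tab, v + 1, h + 4)[h + 2] > 13 and h <= -9)) and (2*v != 9 -> (store(tab, v + 1, h + 4)[h + 2] > 13 and h <= -9))
Answer: WP = ((not (2*v != 9)) -> ((not (2*v <= h)) and store(tab, v + 1, h + 4)[h + 2] > 13 and h <= -9)) and (2*v != 9 -> (store(tab, v + 1, h + 4)[h + 2] > 13 and h <= -9))


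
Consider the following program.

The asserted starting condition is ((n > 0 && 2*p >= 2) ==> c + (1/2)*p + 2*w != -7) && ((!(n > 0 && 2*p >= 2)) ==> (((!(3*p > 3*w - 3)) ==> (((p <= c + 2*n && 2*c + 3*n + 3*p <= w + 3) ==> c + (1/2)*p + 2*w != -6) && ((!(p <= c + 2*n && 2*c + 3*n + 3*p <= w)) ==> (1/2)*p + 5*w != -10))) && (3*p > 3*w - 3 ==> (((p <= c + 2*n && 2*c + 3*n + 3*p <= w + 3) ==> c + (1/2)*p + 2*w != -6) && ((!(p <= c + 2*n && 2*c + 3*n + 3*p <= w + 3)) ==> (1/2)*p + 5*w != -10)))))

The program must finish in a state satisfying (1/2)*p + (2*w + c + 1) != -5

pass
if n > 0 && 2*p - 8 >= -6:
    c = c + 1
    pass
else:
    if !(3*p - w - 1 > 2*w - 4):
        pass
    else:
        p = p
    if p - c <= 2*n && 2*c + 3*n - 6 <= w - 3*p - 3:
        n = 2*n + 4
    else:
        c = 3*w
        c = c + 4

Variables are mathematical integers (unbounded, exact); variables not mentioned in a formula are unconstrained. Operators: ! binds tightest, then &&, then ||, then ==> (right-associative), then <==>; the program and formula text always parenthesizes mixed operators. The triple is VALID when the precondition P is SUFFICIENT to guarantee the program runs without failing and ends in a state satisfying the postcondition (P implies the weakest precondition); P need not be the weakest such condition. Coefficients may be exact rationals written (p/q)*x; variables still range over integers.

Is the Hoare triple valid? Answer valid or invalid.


Working backward. After the program, the postcondition (1/2)*p + (2*w + c + 1) != -5 must hold; in canonical form it is c + (1/2)*p + 2*w != -6.
Then branch requires c + (1/2)*p + 2*w != -7; else branch requires ((!(3*p > 3*w - 3)) ==> (((p <= c + 2*n && 2*c + 3*n + 3*p <= w + 3) ==> c + (1/2)*p + 2*w != -6) && ((!(p <= c + 2*n && 2*c + 3*n + 3*p <= w + 3)) ==> (1/2)*p + 5*w != -10))) && (3*p > 3*w - 3 ==> (((p <= c + 2*n && 2*c + 3*n + 3*p <= w + 3) ==> c + (1/2)*p + 2*w != -6) && ((!(p <= c + 2*n && 2*c + 3*n + 3*p <= w + 3)) ==> (1/2)*p + 5*w != -10))).
Before the if: ((n > 0 && 2*p >= 2) ==> c + (1/2)*p + 2*w != -7) && ((!(n > 0 && 2*p >= 2)) ==> (((!(3*p > 3*w - 3)) ==> (((p <= c + 2*n && 2*c + 3*n + 3*p <= w + 3) ==> c + (1/2)*p + 2*w != -6) && ((!(p <= c + 2*n && 2*c + 3*n + 3*p <= w + 3)) ==> (1/2)*p + 5*w != -10))) && (3*p > 3*w - 3 ==> (((p <= c + 2*n && 2*c + 3*n + 3*p <= w + 3) ==> c + (1/2)*p + 2*w != -6) && ((!(p <= c + 2*n && 2*c + 3*n + 3*p <= w + 3)) ==> (1/2)*p + 5*w != -10)))))
Before skip: ((n > 0 && 2*p >= 2) ==> c + (1/2)*p + 2*w != -7) && ((!(n > 0 && 2*p >= 2)) ==> (((!(3*p > 3*w - 3)) ==> (((p <= c + 2*n && 2*c + 3*n + 3*p <= w + 3) ==> c + (1/2)*p + 2*w != -6) && ((!(p <= c + 2*n && 2*c + 3*n + 3*p <= w + 3)) ==> (1/2)*p + 5*w != -10))) && (3*p > 3*w - 3 ==> (((p <= c + 2*n && 2*c + 3*n + 3*p <= w + 3) ==> c + (1/2)*p + 2*w != -6) && ((!(p <= c + 2*n && 2*c + 3*n + 3*p <= w + 3)) ==> (1/2)*p + 5*w != -10)))))
The weakest precondition is ((n > 0 && 2*p >= 2) ==> c + (1/2)*p + 2*w != -7) && ((!(n > 0 && 2*p >= 2)) ==> (((!(3*p > 3*w - 3)) ==> (((p <= c + 2*n && 2*c + 3*n + 3*p <= w + 3) ==> c + (1/2)*p + 2*w != -6) && ((!(p <= c + 2*n && 2*c + 3*n + 3*p <= w + 3)) ==> (1/2)*p + 5*w != -10))) && (3*p > 3*w - 3 ==> (((p <= c + 2*n && 2*c + 3*n + 3*p <= w + 3) ==> c + (1/2)*p + 2*w != -6) && ((!(p <= c + 2*n && 2*c + 3*n + 3*p <= w + 3)) ==> (1/2)*p + 5*w != -10))))).
Check whether ((n > 0 && 2*p >= 2) ==> c + (1/2)*p + 2*w != -7) && ((!(n > 0 && 2*p >= 2)) ==> (((!(3*p > 3*w - 3)) ==> (((p <= c + 2*n && 2*c + 3*n + 3*p <= w + 3) ==> c + (1/2)*p + 2*w != -6) && ((!(p <= c + 2*n && 2*c + 3*n + 3*p <= w)) ==> (1/2)*p + 5*w != -10))) && (3*p > 3*w - 3 ==> (((p <= c + 2*n && 2*c + 3*n + 3*p <= w + 3) ==> c + (1/2)*p + 2*w != -6) && ((!(p <= c + 2*n && 2*c + 3*n + 3*p <= w + 3)) ==> (1/2)*p + 5*w != -10))))) implies it.
Every state satisfying the precondition satisfies the weakest precondition: the implication holds.
Answer: valid


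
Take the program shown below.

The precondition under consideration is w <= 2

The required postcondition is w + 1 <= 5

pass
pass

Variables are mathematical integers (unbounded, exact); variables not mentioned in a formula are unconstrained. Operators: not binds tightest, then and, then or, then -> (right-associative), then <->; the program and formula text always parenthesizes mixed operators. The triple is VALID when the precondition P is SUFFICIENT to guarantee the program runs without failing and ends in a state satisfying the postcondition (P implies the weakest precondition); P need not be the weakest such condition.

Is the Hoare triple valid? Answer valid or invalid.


Working backward. After the program, the postcondition w + 1 <= 5 must hold; in canonical form it is w <= 4.
Before skip: w <= 4
Before skip: w <= 4
The weakest precondition is w <= 4.
Check whether w <= 2 implies it.
Every state satisfying the precondition satisfies the weakest precondition: the implication holds.
Answer: valid


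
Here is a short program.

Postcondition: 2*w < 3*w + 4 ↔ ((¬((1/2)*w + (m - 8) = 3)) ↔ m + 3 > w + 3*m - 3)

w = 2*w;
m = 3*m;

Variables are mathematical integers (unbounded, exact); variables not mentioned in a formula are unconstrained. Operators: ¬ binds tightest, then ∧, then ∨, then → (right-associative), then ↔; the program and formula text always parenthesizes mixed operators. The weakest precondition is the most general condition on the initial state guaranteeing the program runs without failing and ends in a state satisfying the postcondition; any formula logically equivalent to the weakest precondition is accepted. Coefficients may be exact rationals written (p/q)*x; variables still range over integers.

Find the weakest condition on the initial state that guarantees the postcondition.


Working backward. After the program, the postcondition 2*w < 3*w + 4 ↔ ((¬((1/2)*w + (m - 8) = 3)) ↔ m + 3 > w + 3*m - 3) must hold; in canonical form it is w > -4 ↔ ((¬(m + (1/2)*w = 11)) ↔ 2*m + w < 6).
Before m := 3*m: w > -4 ↔ ((¬(3*m + (1/2)*w = 11)) ↔ 6*m + w < 6)
Before w := 2*w: 2*w > -4 ↔ ((¬(3*m + w = 11)) ↔ 6*m + 2*w < 6)
Answer: WP = 2*w > -4 ↔ ((¬(3*m + w = 11)) ↔ 6*m + 2*w < 6)


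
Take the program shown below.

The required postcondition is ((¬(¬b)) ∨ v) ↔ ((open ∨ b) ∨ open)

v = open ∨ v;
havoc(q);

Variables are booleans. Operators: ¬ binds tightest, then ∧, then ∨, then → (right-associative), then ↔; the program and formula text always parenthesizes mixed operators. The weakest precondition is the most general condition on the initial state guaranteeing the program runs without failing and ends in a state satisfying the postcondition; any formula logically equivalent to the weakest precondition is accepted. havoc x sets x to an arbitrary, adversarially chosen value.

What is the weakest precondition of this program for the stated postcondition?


Working backward. After the program, the postcondition ((¬(¬b)) ∨ v) ↔ ((open ∨ b) ∨ open) must hold; in canonical form it is (b ∨ v) ↔ (open ∨ b).
Before havoc q: (b ∨ v) ↔ (open ∨ b)
Before v := open ∨ v: (b ∨ open ∨ v) ↔ (open ∨ b)
Answer: WP = (b ∨ open ∨ v) ↔ (open ∨ b)


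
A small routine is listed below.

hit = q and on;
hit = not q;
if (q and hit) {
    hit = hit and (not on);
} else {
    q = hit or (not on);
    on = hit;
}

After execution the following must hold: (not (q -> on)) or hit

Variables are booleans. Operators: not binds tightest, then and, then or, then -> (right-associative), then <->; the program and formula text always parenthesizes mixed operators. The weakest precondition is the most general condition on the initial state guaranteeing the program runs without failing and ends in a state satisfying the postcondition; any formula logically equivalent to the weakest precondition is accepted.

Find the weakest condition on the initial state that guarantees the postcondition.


Working backward. After the program, (not (q -> on)) or hit must hold.
Then branch requires (not (q -> on)) or (hit and (not on)); else branch requires (not ((hit or (not on)) -> hit)) or hit.
Before the if: ((q and hit) -> ((not (q -> on)) or (hit and (not on)))) and ((not (q and hit)) -> ((not ((hit or (not on)) -> hit)) or hit))
Before hit := not q: (not (((not q) or (not on)) -> (not q))) or (not q)
Before hit := q and on: (not (((not q) or (not on)) -> (not q))) or (not q)
Answer: WP = (not (((not q) or (not on)) -> (not q))) or (not q)


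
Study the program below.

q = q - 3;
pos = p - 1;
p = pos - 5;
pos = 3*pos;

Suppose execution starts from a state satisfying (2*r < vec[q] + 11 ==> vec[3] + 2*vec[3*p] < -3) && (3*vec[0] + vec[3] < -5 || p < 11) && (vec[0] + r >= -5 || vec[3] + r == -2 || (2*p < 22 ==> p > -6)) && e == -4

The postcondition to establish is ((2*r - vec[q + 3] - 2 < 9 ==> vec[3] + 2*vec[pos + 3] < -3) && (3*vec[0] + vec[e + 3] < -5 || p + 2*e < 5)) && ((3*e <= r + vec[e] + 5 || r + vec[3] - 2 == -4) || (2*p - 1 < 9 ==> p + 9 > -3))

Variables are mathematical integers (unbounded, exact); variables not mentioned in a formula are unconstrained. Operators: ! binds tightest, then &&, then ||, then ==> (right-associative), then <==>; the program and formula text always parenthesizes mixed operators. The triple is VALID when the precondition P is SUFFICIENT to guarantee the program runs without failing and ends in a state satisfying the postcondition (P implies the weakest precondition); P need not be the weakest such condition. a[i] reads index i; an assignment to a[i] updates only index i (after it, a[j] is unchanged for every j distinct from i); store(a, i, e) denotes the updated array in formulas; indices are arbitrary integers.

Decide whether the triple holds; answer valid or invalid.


Working backward. After the program, the postcondition ((2*r - vec[q + 3] - 2 < 9 ==> vec[3] + 2*vec[pos + 3] < -3) && (3*vec[0] + vec[e + 3] < -5 || p + 2*e < 5)) && ((3*e <= r + vec[e] + 5 || r + vec[3] - 2 == -4) || (2*p - 1 < 9 ==> p + 9 > -3)) must hold; in canonical form it is (2*r < vec[q + 3] + 11 ==> 2*vec[pos + 3] + vec[3] < -3) && (vec[e + 3] + 3*vec[0] < -5 || 2*e + p < 5) && (3*e <= vec[e] + r + 5 || vec[3] + r == -2 || (2*p < 10 ==> p > -12)).
Before pos := 3*pos: (2*r < vec[q + 3] + 11 ==> 2*vec[3*pos + 3] + vec[3] < -3) && (vec[e + 3] + 3*vec[0] < -5 || 2*e + p < 5) && (3*e <= vec[e] + r + 5 || vec[3] + r == -2 || (2*p < 10 ==> p > -12))
Before p := pos - 5: (2*r < vec[q + 3] + 11 ==> 2*vec[3*pos + 3] + vec[3] < -3) && (vec[e + 3] + 3*vec[0] < -5 || 2*e + pos < 10) && (3*e <= vec[e] + r + 5 || vec[3] + r == -2 || (2*pos < 20 ==> pos > -7))
Before pos := p - 1: (2*r < vec[q + 3] + 11 ==> vec[3] + 2*vec[3*p] < -3) && (vec[e + 3] + 3*vec[0] < -5 || 2*e + p < 11) && (3*e <= vec[e] + r + 5 || vec[3] + r == -2 || (2*p < 22 ==> p > -6))
Before q := q - 3: (2*r < vec[q] + 11 ==> vec[3] + 2*vec[3*p] < -3) && (vec[e + 3] + 3*vec[0] < -5 || 2*e + p < 11) && (3*e <= vec[e] + r + 5 || vec[3] + r == -2 || (2*p < 22 ==> p > -6))
The weakest precondition is (2*r < vec[q] + 11 ==> vec[3] + 2*vec[3*p] < -3) && (vec[e + 3] + 3*vec[0] < -5 || 2*e + p < 11) && (3*e <= vec[e] + r + 5 || vec[3] + r == -2 || (2*p < 22 ==> p > -6)).
Check whether (2*r < vec[q] + 11 ==> vec[3] + 2*vec[3*p] < -3) && (3*vec[0] + vec[3] < -5 || p < 11) && (vec[0] + r >= -5 || vec[3] + r == -2 || (2*p < 22 ==> p > -6)) && e == -4 implies it.
Countermodel: at the initial state e = -4, p = -6, q = 0, r = 23588, vec = {[-18] = 11793, [-4] = -23606, [-1] = -23591, [0] = 30152, [3] = -23591, elsewhere -23591}, the precondition holds but the weakest precondition fails.
Answer: invalid


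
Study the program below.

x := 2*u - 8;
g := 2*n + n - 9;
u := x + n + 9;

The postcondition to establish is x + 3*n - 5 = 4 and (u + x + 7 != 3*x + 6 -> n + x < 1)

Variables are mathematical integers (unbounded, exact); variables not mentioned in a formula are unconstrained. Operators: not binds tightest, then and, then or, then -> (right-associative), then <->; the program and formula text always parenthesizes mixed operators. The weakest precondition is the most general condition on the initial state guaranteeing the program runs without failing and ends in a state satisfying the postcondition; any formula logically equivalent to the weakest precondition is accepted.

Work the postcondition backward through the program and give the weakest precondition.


Working backward. After the program, the postcondition x + 3*n - 5 = 4 and (u + x + 7 != 3*x + 6 -> n + x < 1) must hold; in canonical form it is 3*n + x = 9 and (u != 2*x - 1 -> n + x < 1).
Before u := x + n + 9: 3*n + x = 9 and (n != x - 10 -> n + x < 1)
Before g := 2*n + n - 9: 3*n + x = 9 and (n != x - 10 -> n + x < 1)
Before x := 2*u - 8: 3*n + 2*u = 17 and (n != 2*u - 18 -> n + 2*u < 9)
Answer: WP = 3*n + 2*u = 17 and (n != 2*u - 18 -> n + 2*u < 9)


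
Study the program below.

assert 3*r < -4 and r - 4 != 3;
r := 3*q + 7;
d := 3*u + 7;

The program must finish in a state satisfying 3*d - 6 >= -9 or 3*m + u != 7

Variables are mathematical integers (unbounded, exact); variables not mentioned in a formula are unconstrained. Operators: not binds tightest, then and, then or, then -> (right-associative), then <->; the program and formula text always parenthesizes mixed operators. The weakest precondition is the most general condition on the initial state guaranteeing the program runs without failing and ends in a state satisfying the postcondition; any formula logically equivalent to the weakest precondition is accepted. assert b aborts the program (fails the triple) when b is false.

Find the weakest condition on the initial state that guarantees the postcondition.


Working backward. After the program, the postcondition 3*d - 6 >= -9 or 3*m + u != 7 must hold; in canonical form it is 3*d >= -3 or 3*m + u != 7.
Before d := 3*u + 7: 9*u >= -24 or 3*m + u != 7
Before r := 3*q + 7: 9*u >= -24 or 3*m + u != 7
Before assert 3*r < -4 and r - 4 != 3: 3*r < -4 and r != 7 and (9*u >= -24 or 3*m + u != 7)
Answer: WP = 3*r < -4 and r != 7 and (9*u >= -24 or 3*m + u != 7)


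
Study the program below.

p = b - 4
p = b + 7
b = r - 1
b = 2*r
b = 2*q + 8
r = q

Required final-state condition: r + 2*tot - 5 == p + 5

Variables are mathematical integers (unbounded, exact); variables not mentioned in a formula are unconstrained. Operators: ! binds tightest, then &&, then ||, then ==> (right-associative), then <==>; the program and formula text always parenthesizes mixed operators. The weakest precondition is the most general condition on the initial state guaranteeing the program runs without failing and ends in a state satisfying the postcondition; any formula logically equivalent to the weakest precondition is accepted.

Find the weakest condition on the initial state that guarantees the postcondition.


Working backward. After the program, the postcondition r + 2*tot - 5 == p + 5 must hold; in canonical form it is r + 2*tot == p + 10.
Before r := q: q + 2*tot == p + 10
Before b := 2*q + 8: q + 2*tot == p + 10
Before b := 2*r: q + 2*tot == p + 10
Before b := r - 1: q + 2*tot == p + 10
Before p := b + 7: q + 2*tot == b + 17
Before p := b - 4: q + 2*tot == b + 17
Answer: WP = q + 2*tot == b + 17


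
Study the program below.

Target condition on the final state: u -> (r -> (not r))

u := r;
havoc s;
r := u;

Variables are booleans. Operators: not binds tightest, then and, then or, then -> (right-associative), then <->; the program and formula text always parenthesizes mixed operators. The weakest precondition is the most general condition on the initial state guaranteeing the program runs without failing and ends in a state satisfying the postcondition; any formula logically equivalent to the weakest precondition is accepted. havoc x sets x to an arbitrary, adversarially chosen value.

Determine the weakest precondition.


Working backward. After the program, u -> (r -> (not r)) must hold.
Before r := u: u -> (u -> (not u))
Before havoc s: u -> (u -> (not u))
Before u := r: r -> (r -> (not r))
Answer: WP = r -> (r -> (not r))


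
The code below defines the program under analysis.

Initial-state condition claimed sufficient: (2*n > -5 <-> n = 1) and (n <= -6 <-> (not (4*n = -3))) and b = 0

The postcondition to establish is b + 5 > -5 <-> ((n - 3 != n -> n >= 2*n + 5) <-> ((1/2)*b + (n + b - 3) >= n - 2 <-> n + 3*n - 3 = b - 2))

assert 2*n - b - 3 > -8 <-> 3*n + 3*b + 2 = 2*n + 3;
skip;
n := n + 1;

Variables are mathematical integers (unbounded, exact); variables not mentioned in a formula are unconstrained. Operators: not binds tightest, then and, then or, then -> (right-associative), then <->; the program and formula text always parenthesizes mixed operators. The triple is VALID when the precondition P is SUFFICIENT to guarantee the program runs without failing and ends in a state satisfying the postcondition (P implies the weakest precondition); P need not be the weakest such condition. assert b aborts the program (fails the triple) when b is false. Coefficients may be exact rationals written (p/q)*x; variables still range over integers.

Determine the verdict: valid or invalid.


Working backward. After the program, the postcondition b + 5 > -5 <-> ((n - 3 != n -> n >= 2*n + 5) <-> ((1/2)*b + (n + b - 3) >= n - 2 <-> n + 3*n - 3 = b - 2)) must hold; in canonical form it is b > -10 <-> (n <= -5 <-> ((3/2)*b >= 1 <-> 4*n = b + 1)).
Before n := n + 1: b > -10 <-> (n <= -6 <-> ((3/2)*b >= 1 <-> 4*n = b - 3))
Before skip: b > -10 <-> (n <= -6 <-> ((3/2)*b >= 1 <-> 4*n = b - 3))
Before assert 2*n - b - 3 > -8 <-> 3*n + 3*b + 2 = 2*n + 3: (2*n > b - 5 <-> 3*b + n = 1) and (b > -10 <-> (n <= -6 <-> ((3/2)*b >= 1 <-> 4*n = b - 3)))
The weakest precondition is (2*n > b - 5 <-> 3*b + n = 1) and (b > -10 <-> (n <= -6 <-> ((3/2)*b >= 1 <-> 4*n = b - 3))).
Check whether (2*n > -5 <-> n = 1) and (n <= -6 <-> (not (4*n = -3))) and b = 0 implies it.
Every state satisfying the precondition satisfies the weakest precondition: the implication holds.
Answer: valid


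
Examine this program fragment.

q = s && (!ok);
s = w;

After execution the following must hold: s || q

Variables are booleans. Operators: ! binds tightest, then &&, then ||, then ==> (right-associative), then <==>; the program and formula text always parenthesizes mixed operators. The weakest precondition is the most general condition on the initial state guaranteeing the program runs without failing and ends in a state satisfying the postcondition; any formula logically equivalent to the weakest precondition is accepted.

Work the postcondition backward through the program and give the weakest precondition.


Working backward. After the program, s || q must hold.
Before s := w: w || q
Before q := s && (!ok): w || (s && (!ok))
Answer: WP = w || (s && (!ok))


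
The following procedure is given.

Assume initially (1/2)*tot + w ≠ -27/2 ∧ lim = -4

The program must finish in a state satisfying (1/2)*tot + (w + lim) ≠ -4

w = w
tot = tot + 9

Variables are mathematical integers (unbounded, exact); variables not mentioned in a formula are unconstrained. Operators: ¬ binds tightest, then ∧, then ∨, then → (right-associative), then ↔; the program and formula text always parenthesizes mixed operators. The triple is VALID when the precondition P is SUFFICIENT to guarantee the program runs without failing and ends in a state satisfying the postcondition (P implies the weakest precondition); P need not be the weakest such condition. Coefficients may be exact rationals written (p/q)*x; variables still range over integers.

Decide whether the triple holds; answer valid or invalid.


Working backward. After the program, the postcondition (1/2)*tot + (w + lim) ≠ -4 must hold; in canonical form it is lim + (1/2)*tot + w ≠ -4.
Before tot := tot + 9: lim + (1/2)*tot + w ≠ -17/2
Before w := w: lim + (1/2)*tot + w ≠ -17/2
The weakest precondition is lim + (1/2)*tot + w ≠ -17/2.
Check whether (1/2)*tot + w ≠ -27/2 ∧ lim = -4 implies it.
Countermodel: at the initial state lim = -4, tot = 1, w = -5, the precondition holds but the weakest precondition fails.
Answer: invalid


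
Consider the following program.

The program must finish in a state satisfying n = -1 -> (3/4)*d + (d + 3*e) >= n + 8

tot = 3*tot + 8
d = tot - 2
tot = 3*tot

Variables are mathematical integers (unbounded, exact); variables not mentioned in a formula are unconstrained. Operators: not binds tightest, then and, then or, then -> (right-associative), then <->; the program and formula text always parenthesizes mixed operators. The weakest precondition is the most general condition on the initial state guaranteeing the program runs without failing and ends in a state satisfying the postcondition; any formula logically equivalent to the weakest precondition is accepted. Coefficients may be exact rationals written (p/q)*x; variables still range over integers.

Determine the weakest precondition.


Working backward. After the program, the postcondition n = -1 -> (3/4)*d + (d + 3*e) >= n + 8 must hold; in canonical form it is n = -1 -> (7/4)*d + 3*e >= n + 8.
Before tot := 3*tot: n = -1 -> (7/4)*d + 3*e >= n + 8
Before d := tot - 2: n = -1 -> 3*e + (7/4)*tot >= n + 23/2
Before tot := 3*tot + 8: n = -1 -> 3*e + (21/4)*tot >= n - 5/2
Answer: WP = n = -1 -> 3*e + (21/4)*tot >= n - 5/2


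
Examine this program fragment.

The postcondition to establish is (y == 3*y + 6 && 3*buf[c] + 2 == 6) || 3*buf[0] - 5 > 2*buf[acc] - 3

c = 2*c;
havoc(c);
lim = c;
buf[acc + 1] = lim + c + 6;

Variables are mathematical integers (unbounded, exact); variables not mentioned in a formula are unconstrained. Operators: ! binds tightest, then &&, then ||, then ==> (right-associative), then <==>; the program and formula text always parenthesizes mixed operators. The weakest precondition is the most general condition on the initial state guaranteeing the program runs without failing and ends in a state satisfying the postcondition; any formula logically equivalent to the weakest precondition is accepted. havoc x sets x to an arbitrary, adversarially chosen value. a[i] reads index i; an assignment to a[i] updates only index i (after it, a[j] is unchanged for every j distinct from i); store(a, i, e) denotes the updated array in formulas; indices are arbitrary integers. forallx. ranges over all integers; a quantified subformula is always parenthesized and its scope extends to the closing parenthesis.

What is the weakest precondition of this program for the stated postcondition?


Working backward. After the program, the postcondition (y == 3*y + 6 && 3*buf[c] + 2 == 6) || 3*buf[0] - 5 > 2*buf[acc] - 3 must hold; in canonical form it is (2*y == -6 && 3*buf[c] == 4) || 3*buf[0] > 2*buf[acc] + 2.
Before buf[acc + 1] := lim + c + 6: (2*y == -6 && 3*store(buf, acc + 1, c + lim + 6)[c] == 4) || 3*store(buf, acc + 1, c + lim + 6)[0] > 2*store(buf, acc + 1, c + lim + 6)[acc] + 2
Before lim := c: (2*y == -6 && 3*store(buf, acc + 1, 2*c + 6)[c] == 4) || 3*store(buf, acc + 1, 2*c + 6)[0] > 2*store(buf, acc + 1, 2*c + 6)[acc] + 2
Before havoc c: forall c_1. ((2*y == -6 && 3*store(buf, acc + 1, 2*c_1 + 6)[c_1] == 4) || 3*store(buf, acc + 1, 2*c_1 + 6)[0] > 2*store(buf, acc + 1, 2*c_1 + 6)[acc] + 2)
Before c := 2*c: forall c_1. ((2*y == -6 && 3*store(buf, acc + 1, 2*c_1 + 6)[c_1] == 4) || 3*store(buf, acc + 1, 2*c_1 + 6)[0] > 2*store(buf, acc + 1, 2*c_1 + 6)[acc] + 2)
Answer: WP = forall c_1. ((2*y == -6 && 3*store(buf, acc + 1, 2*c_1 + 6)[c_1] == 4) || 3*store(buf, acc + 1, 2*c_1 + 6)[0] > 2*store(buf, acc + 1, 2*c_1 + 6)[acc] + 2)


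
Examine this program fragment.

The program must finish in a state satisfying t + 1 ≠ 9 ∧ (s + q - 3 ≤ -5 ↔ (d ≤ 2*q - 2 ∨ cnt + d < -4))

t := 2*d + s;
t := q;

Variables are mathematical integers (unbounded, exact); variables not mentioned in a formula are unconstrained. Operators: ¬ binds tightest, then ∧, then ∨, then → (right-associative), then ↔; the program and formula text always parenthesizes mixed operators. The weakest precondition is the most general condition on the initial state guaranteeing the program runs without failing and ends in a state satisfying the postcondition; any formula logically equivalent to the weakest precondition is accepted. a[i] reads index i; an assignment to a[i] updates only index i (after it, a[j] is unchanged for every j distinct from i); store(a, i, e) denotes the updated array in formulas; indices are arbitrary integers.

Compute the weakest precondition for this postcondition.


Working backward. After the program, the postcondition t + 1 ≠ 9 ∧ (s + q - 3 ≤ -5 ↔ (d ≤ 2*q - 2 ∨ cnt + d < -4)) must hold; in canonical form it is t ≠ 8 ∧ (q + s ≤ -2 ↔ (d ≤ 2*q - 2 ∨ cnt + d < -4)).
Before t := q: q ≠ 8 ∧ (q + s ≤ -2 ↔ (d ≤ 2*q - 2 ∨ cnt + d < -4))
Before t := 2*d + s: q ≠ 8 ∧ (q + s ≤ -2 ↔ (d ≤ 2*q - 2 ∨ cnt + d < -4))
Answer: WP = q ≠ 8 ∧ (q + s ≤ -2 ↔ (d ≤ 2*q - 2 ∨ cnt + d < -4))


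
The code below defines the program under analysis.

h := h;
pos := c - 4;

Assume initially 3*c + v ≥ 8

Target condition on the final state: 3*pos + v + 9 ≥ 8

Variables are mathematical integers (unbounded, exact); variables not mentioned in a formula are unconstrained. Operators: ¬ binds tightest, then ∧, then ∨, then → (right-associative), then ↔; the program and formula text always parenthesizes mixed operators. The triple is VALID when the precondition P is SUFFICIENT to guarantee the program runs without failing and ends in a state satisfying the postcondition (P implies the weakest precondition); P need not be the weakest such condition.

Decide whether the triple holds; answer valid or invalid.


Working backward. After the program, the postcondition 3*pos + v + 9 ≥ 8 must hold; in canonical form it is 3*pos + v ≥ -1.
Before pos := c - 4: 3*c + v ≥ 11
Before h := h: 3*c + v ≥ 11
The weakest precondition is 3*c + v ≥ 11.
Check whether 3*c + v ≥ 8 implies it.
Countermodel: at the initial state c = 0, v = 8, the precondition holds but the weakest precondition fails.
Answer: invalid


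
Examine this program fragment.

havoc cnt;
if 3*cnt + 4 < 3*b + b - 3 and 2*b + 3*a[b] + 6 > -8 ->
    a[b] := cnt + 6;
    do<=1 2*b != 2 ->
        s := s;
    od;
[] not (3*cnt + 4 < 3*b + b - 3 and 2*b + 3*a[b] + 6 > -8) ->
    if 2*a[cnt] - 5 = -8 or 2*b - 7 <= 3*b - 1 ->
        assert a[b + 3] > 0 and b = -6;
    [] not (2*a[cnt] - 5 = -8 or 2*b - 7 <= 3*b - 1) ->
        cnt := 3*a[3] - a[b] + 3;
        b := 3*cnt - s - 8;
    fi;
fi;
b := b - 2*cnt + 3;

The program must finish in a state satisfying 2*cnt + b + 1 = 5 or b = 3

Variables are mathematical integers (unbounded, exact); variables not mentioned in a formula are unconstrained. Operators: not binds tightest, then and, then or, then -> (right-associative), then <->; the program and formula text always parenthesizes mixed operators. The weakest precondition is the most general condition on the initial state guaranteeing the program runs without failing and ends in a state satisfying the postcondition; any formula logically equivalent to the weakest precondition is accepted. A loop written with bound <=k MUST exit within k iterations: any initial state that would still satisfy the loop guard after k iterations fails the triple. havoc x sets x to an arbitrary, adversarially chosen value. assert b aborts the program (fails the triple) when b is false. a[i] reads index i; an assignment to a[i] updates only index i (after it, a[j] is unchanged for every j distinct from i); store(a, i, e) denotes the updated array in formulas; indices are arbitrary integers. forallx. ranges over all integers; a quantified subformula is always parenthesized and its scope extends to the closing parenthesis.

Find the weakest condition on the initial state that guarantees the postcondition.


Working backward. After the program, the postcondition 2*cnt + b + 1 = 5 or b = 3 must hold; in canonical form it is b + 2*cnt = 4 or b = 3.
Before b := b - 2*cnt + 3: b = 1 or b = 2*cnt
Then branch requires (2*b != 2 -> ((not (2*b != 2)) and (b = 1 or b = 2*cnt))) and ((not (2*b != 2)) -> (b = 1 or b = 2*cnt)); else branch requires ((2*a[cnt] = -3 or b >= -6) -> (a[b + 3] > 0 and b = -6 and (b = 1 or b = 2*cnt))) and ((not (2*a[cnt] = -3 or b >= -6)) -> (9*a[3] = 3*a[b] + s or 3*a[3] = a[b] + s + 5)).
Before the if: ((3*cnt < 4*b - 7 and 3*a[b] + 2*b > -14) -> ((2*b != 2 -> ((not (2*b != 2)) and (b = 1 or b = 2*cnt))) and ((not (2*b != 2)) -> (b = 1 or b = 2*cnt)))) and ((not (3*cnt < 4*b - 7 and 3*a[b] + 2*b > -14)) -> (((2*a[cnt] = -3 or b >= -6) -> (a[b + 3] > 0 and b = -6 and (b = 1 or b = 2*cnt))) and ((not (2*a[cnt] = -3 or b >= -6)) -> (9*a[3] = 3*a[b] + s or 3*a[3] = a[b] + s + 5))))
Before havoc cnt: forall cnt_1. (((3*cnt_1 < 4*b - 7 and 3*a[b] + 2*b > -14) -> ((2*b != 2 -> ((not (2*b != 2)) and (b = 1 or b = 2*cnt_1))) and ((not (2*b != 2)) -> (b = 1 or b = 2*cnt_1)))) and ((not (3*cnt_1 < 4*b - 7 and 3*a[b] + 2*b > -14)) -> (((2*a[cnt_1] = -3 or b >= -6) -> (a[b + 3] > 0 and b = -6 and (b = 1 or b = 2*cnt_1))) and ((not (2*a[cnt_1] = -3 or b >= -6)) -> (9*a[3] = 3*a[b] + s or 3*a[3] = a[b] + s + 5)))))
Answer: WP = forall cnt_1. (((3*cnt_1 < 4*b - 7 and 3*a[b] + 2*b > -14) -> ((2*b != 2 -> ((not (2*b != 2)) and (b = 1 or b = 2*cnt_1))) and ((not (2*b != 2)) -> (b = 1 or b = 2*cnt_1)))) and ((not (3*cnt_1 < 4*b - 7 and 3*a[b] + 2*b > -14)) -> (((2*a[cnt_1] = -3 or b >= -6) -> (a[b + 3] > 0 and b = -6 and (b = 1 or b = 2*cnt_1))) and ((not (2*a[cnt_1] = -3 or b >= -6)) -> (9*a[3] = 3*a[b] + s or 3*a[3] = a[b] + s + 5)))))


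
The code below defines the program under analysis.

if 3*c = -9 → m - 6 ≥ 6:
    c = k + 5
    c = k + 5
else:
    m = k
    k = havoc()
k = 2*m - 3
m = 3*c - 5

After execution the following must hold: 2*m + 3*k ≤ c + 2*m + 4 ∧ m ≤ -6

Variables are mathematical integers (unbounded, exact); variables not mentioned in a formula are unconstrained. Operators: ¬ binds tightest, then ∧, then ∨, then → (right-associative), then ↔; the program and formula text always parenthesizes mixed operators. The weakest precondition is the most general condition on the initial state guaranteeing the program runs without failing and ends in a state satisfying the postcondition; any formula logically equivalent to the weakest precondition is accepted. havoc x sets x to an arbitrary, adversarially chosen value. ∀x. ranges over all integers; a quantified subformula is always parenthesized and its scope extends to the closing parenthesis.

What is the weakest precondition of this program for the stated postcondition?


Working backward. After the program, the postcondition 2*m + 3*k ≤ c + 2*m + 4 ∧ m ≤ -6 must hold; in canonical form it is 3*k ≤ c + 4 ∧ m ≤ -6.
Before m := 3*c - 5: 3*k ≤ c + 4 ∧ 3*c ≤ -1
Before k := 2*m - 3: 6*m ≤ c + 13 ∧ 3*c ≤ -1
Then branch requires 6*m ≤ k + 18 ∧ 3*k ≤ -16; else branch requires 6*k ≤ c + 13 ∧ 3*c ≤ -1.
Before the if: ((3*c = -9 → m ≥ 12) → (6*m ≤ k + 18 ∧ 3*k ≤ -16)) ∧ ((¬(3*c = -9 → m ≥ 12)) → (6*k ≤ c + 13 ∧ 3*c ≤ -1))
Answer: WP = ((3*c = -9 → m ≥ 12) → (6*m ≤ k + 18 ∧ 3*k ≤ -16)) ∧ ((¬(3*c = -9 → m ≥ 12)) → (6*k ≤ c + 13 ∧ 3*c ≤ -1))
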